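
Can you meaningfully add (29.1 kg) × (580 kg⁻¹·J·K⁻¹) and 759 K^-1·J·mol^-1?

No

Dimensions:
  (29.1 kg) × (580 kg⁻¹·J·K⁻¹):  [kg] · [m²·s⁻²·K⁻¹] = kg·m²·s⁻²·K⁻¹
  759 K^-1·J·mol^-1:  J·mol⁻¹·K⁻¹ = N·m·mol⁻¹·K⁻¹ = kg·m²·s⁻²·K⁻¹·mol⁻¹
kg·m²·s⁻²·K⁻¹ ≠ kg·m²·s⁻²·K⁻¹·mol⁻¹, so they cannot be added.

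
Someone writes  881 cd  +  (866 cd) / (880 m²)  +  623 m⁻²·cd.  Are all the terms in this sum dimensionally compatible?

No

Expand each in SI base units:
  881 cd:  cd
  (866 cd) / (880 m²):  [cd] / [m²] = m⁻²·cd
  623 m⁻²·cd:  cd·m⁻² = m⁻²·cd
The terms do not share a single dimension (cd vs m⁻²·cd).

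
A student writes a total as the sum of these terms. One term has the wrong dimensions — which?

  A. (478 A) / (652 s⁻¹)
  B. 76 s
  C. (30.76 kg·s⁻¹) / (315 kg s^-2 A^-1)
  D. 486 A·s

Dimensions:
  A. [A] / [s⁻¹] = s·A
  B. s
  C. [kg·s⁻¹] / [kg·s⁻²·A⁻¹] = s·A
  D. A·s = s·A
All reduce to s·A except B., which is s.

B.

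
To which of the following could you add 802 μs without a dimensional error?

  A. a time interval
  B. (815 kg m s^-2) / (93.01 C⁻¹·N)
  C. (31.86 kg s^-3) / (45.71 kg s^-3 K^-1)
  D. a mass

A.

Reference: s.
Each option:
  A. [time interval] = s  ← same
  B. [kg·m·s⁻²] / [kg·m·s⁻³·A⁻¹] = s·A
  C. [kg·s⁻³] / [kg·s⁻³·K⁻¹] = K
  D. [mass] = kg
Only A. matches s.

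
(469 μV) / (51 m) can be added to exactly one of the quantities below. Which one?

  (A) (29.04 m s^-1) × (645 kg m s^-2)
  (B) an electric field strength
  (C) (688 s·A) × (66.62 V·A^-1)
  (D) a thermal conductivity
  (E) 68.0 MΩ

(B)

Reference: [kg·m²·s⁻³·A⁻¹] / [m] = kg·m·s⁻³·A⁻¹.
Each option:
  (A) [m·s⁻¹] · [kg·m·s⁻²] = kg·m²·s⁻³
  (B) [electric field strength] = kg·m·s⁻³·A⁻¹  ← same
  (C) [s·A] · [kg·m²·s⁻³·A⁻²] = kg·m²·s⁻²·A⁻¹
  (D) [thermal conductivity] = kg·m·s⁻³·K⁻¹
  (E) Ω = V·A⁻¹ = kg·m²·s⁻³·A⁻²
Only (B) matches kg·m·s⁻³·A⁻¹.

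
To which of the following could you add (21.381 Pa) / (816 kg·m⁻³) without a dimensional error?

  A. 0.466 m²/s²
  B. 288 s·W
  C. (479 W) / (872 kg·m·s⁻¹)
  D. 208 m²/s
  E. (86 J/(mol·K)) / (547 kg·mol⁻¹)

Reference: [kg·m⁻¹·s⁻²] / [kg·m⁻³] = m²·s⁻².
Each option:
  A. m²·s⁻²  ← same
  B. W·s = J·s⁻¹·s = kg·m²·s⁻²
  C. [kg·m²·s⁻³] / [kg·m·s⁻¹] = m·s⁻²
  D. m²·s⁻¹
  E. [kg·m²·s⁻²·K⁻¹·mol⁻¹] / [kg·mol⁻¹] = m²·s⁻²·K⁻¹
Only A. matches m²·s⁻².

A.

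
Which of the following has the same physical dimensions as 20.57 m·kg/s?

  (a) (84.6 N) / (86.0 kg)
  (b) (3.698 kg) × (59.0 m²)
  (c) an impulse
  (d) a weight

(c)

Reference: kg·m·s⁻¹.
Each option:
  (a) [kg·m·s⁻²] / [kg] = m·s⁻²
  (b) [kg] · [m²] = kg·m²
  (c) [impulse] = kg·m·s⁻¹  ← same
  (d) [weight] = kg·m·s⁻²
Only (c) matches kg·m·s⁻¹.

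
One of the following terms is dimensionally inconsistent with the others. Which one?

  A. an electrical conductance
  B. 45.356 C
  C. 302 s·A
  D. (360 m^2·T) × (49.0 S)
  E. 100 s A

A.

Expand each in SI base units:
  A. [electrical conductance] = kg⁻¹·m⁻²·s³·A²
  B. C = s·A
  C. A·s = s·A
  D. [kg·m²·s⁻²·A⁻¹] · [kg⁻¹·m⁻²·s³·A²] = s·A
  E. s·A
All reduce to s·A except A., which is kg⁻¹·m⁻²·s³·A².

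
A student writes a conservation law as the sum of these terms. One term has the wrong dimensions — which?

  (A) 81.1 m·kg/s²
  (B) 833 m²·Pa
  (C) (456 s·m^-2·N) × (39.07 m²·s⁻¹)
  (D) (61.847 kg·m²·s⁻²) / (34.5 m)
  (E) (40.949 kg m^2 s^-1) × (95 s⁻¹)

(E)

Reduce each to base SI dimensions:
  (A) kg·m·s⁻²
  (B) Pa·m² = N·m⁻²·m² = kg·m·s⁻²
  (C) [kg·m⁻¹·s⁻¹] · [m²·s⁻¹] = kg·m·s⁻²
  (D) [kg·m²·s⁻²] / [m] = kg·m·s⁻²
  (E) [kg·m²·s⁻¹] · [s⁻¹] = kg·m²·s⁻²
All reduce to kg·m·s⁻² except (E), which is kg·m²·s⁻².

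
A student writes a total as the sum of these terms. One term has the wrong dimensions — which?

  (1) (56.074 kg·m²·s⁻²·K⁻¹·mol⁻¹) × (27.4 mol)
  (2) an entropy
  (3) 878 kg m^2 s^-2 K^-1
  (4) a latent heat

(4)

In SI base units:
  (1) [kg·m²·s⁻²·K⁻¹·mol⁻¹] · [mol] = kg·m²·s⁻²·K⁻¹
  (2) [entropy] = kg·m²·s⁻²·K⁻¹
  (3) kg·m²·s⁻²·K⁻¹
  (4) [latent heat] = m²·s⁻²
All reduce to kg·m²·s⁻²·K⁻¹ except (4), which is m²·s⁻².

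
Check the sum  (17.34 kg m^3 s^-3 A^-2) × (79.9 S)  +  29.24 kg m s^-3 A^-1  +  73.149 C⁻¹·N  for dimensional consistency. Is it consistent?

No

Dimensions:
  (17.34 kg m^3 s^-3 A^-2) × (79.9 S):  [kg·m³·s⁻³·A⁻²] · [kg⁻¹·m⁻²·s³·A²] = m
  29.24 kg m s^-3 A^-1:  kg·m·s⁻³·A⁻¹
  73.149 C⁻¹·N:  N·C⁻¹ = kg·m·s⁻²·(s·A)⁻¹ = kg·m·s⁻³·A⁻¹
The terms do not share a single dimension (kg·m·s⁻³·A⁻¹ vs m).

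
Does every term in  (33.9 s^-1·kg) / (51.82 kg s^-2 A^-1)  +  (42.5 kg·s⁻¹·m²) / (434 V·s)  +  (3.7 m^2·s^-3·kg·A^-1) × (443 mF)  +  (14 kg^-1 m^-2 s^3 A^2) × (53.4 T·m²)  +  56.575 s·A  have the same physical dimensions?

Yes

Work out the base dimensions of each:
  (33.9 s^-1·kg) / (51.82 kg s^-2 A^-1):  [kg·s⁻¹] / [kg·s⁻²·A⁻¹] = s·A
  (42.5 kg·s⁻¹·m²) / (434 V·s):  [kg·m²·s⁻¹] / [kg·m²·s⁻²·A⁻¹] = s·A
  (3.7 m^2·s^-3·kg·A^-1) × (443 mF):  [kg·m²·s⁻³·A⁻¹] · [kg⁻¹·m⁻²·s⁴·A²] = s·A
  (14 kg^-1 m^-2 s^3 A^2) × (53.4 T·m²):  [kg⁻¹·m⁻²·s³·A²] · [kg·m²·s⁻²·A⁻¹] = s·A
  56.575 s·A:  A·s = s·A
Every term reduces to s·A.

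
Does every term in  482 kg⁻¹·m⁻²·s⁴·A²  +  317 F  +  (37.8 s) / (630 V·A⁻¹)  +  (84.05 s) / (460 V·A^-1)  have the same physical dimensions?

Yes

In SI base units:
  482 kg⁻¹·m⁻²·s⁴·A²:  kg⁻¹·m⁻²·s⁴·A²
  317 F:  F = C·V⁻¹ = kg⁻¹·m⁻²·s⁴·A²
  (37.8 s) / (630 V·A⁻¹):  [s] / [kg·m²·s⁻³·A⁻²] = kg⁻¹·m⁻²·s⁴·A²
  (84.05 s) / (460 V·A^-1):  [s] / [kg·m²·s⁻³·A⁻²] = kg⁻¹·m⁻²·s⁴·A²
Every term reduces to kg⁻¹·m⁻²·s⁴·A².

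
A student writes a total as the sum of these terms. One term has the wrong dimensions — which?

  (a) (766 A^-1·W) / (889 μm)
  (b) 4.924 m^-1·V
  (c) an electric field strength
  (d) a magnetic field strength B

Expand each in SI base units:
  (a) [kg·m²·s⁻³·A⁻¹] / [m] = kg·m·s⁻³·A⁻¹
  (b) V·m⁻¹ = J·C⁻¹·m⁻¹ = kg·m·s⁻³·A⁻¹
  (c) [electric field strength] = kg·m·s⁻³·A⁻¹
  (d) [magnetic field strength B] = kg·s⁻²·A⁻¹
All reduce to kg·m·s⁻³·A⁻¹ except (d), which is kg·s⁻²·A⁻¹.

(d)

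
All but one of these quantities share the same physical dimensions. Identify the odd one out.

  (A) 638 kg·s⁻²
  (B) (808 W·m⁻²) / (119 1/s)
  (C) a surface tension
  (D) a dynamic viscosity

Expand each in SI base units:
  (A) kg·s⁻²
  (B) [kg·s⁻³] / [s⁻¹] = kg·s⁻²
  (C) [surface tension] = kg·s⁻²
  (D) [dynamic viscosity] = kg·m⁻¹·s⁻¹
All reduce to kg·s⁻² except (D), which is kg·m⁻¹·s⁻¹.

(D)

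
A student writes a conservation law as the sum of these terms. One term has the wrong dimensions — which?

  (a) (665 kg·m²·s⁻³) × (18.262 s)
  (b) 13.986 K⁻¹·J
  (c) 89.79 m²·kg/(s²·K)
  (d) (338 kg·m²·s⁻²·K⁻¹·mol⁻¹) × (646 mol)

Work out the base dimensions of each:
  (a) [kg·m²·s⁻³] · [s] = kg·m²·s⁻²
  (b) J·K⁻¹ = N·m·K⁻¹ = kg·m²·s⁻²·K⁻¹
  (c) kg·m²·s⁻²·K⁻¹
  (d) [kg·m²·s⁻²·K⁻¹·mol⁻¹] · [mol] = kg·m²·s⁻²·K⁻¹
All reduce to kg·m²·s⁻²·K⁻¹ except (a), which is kg·m²·s⁻².

(a)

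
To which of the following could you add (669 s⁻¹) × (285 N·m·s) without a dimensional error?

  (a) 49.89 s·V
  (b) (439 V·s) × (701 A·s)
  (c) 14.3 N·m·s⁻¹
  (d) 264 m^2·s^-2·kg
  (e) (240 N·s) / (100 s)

Reference: [s⁻¹] · [kg·m²·s⁻¹] = kg·m²·s⁻².
Each option:
  (a) V·s = J·C⁻¹·s = kg·m²·s⁻²·A⁻¹
  (b) [kg·m²·s⁻²·A⁻¹] · [s·A] = kg·m²·s⁻¹
  (c) N·m·s⁻¹ = kg·m·s⁻²·m·s⁻¹ = kg·m²·s⁻³
  (d) kg·m²·s⁻²  ← same
  (e) [kg·m·s⁻¹] / [s] = kg·m·s⁻²
Only (d) matches kg·m²·s⁻².

(d)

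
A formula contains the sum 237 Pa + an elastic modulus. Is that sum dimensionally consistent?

Reduce each to base SI dimensions:
  237 Pa:  Pa = N·m⁻² = kg·m⁻¹·s⁻²
  an elastic modulus:  [elastic modulus] = kg·m⁻¹·s⁻²
Both are kg·m⁻¹·s⁻², so they have the same dimensions and can be added.

Yes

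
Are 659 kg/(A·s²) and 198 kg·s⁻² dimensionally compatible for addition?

Reduce each to base SI dimensions:
  659 kg/(A·s²):  kg·s⁻²·A⁻¹
  198 kg·s⁻²:  kg·s⁻²
kg·s⁻²·A⁻¹ ≠ kg·s⁻², so they cannot be added.

No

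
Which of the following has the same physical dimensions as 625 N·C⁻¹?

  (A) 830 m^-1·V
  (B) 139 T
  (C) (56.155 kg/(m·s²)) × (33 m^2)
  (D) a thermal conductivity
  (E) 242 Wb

Reference: N·C⁻¹ = kg·m·s⁻²·(s·A)⁻¹ = kg·m·s⁻³·A⁻¹.
Each option:
  (A) V·m⁻¹ = J·C⁻¹·m⁻¹ = kg·m·s⁻³·A⁻¹  ← same
  (B) T = Wb·m⁻² = kg·s⁻²·A⁻¹
  (C) [kg·m⁻¹·s⁻²] · [m²] = kg·m·s⁻²
  (D) [thermal conductivity] = kg·m·s⁻³·K⁻¹
  (E) Wb = V·s = kg·m²·s⁻²·A⁻¹
Only (A) matches kg·m·s⁻³·A⁻¹.

(A)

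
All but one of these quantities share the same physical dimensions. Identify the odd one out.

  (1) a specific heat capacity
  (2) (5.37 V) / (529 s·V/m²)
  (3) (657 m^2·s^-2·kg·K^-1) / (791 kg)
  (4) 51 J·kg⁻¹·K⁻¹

Work out the base dimensions of each:
  (1) [specific heat capacity] = m²·s⁻²·K⁻¹
  (2) [kg·m²·s⁻³·A⁻¹] / [kg·s⁻²·A⁻¹] = m²·s⁻¹
  (3) [kg·m²·s⁻²·K⁻¹] / [kg] = m²·s⁻²·K⁻¹
  (4) J·kg⁻¹·K⁻¹ = N·m·kg⁻¹·K⁻¹ = m²·s⁻²·K⁻¹
All reduce to m²·s⁻²·K⁻¹ except (2), which is m²·s⁻¹.

(2)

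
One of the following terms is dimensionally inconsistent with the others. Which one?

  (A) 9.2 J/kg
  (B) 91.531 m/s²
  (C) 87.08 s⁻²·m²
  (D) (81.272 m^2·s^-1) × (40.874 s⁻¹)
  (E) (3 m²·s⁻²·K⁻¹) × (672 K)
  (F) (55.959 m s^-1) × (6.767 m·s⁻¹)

Dimensions:
  (A) J·kg⁻¹ = N·m·kg⁻¹ = m²·s⁻²
  (B) m·s⁻²
  (C) m²·s⁻²
  (D) [m²·s⁻¹] · [s⁻¹] = m²·s⁻²
  (E) [m²·s⁻²·K⁻¹] · [K] = m²·s⁻²
  (F) [m·s⁻¹] · [m·s⁻¹] = m²·s⁻²
All reduce to m²·s⁻² except (B), which is m·s⁻².

(B)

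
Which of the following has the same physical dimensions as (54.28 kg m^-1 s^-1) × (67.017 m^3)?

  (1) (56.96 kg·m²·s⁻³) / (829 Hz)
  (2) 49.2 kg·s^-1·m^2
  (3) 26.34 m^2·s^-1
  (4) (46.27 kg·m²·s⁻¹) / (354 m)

Reference: [kg·m⁻¹·s⁻¹] · [m³] = kg·m²·s⁻¹.
Each option:
  (1) [kg·m²·s⁻³] / [s⁻¹] = kg·m²·s⁻²
  (2) kg·m²·s⁻¹  ← same
  (3) m²·s⁻¹
  (4) [kg·m²·s⁻¹] / [m] = kg·m·s⁻¹
Only (2) matches kg·m²·s⁻¹.

(2)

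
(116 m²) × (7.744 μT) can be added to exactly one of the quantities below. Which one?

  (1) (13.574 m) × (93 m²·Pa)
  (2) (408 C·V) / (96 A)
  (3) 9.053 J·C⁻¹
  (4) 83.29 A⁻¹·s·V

Reference: [m²] · [kg·s⁻²·A⁻¹] = kg·m²·s⁻²·A⁻¹.
Each option:
  (1) [m] · [kg·m·s⁻²] = kg·m²·s⁻²
  (2) [kg·m²·s⁻²] / [A] = kg·m²·s⁻²·A⁻¹  ← same
  (3) J·C⁻¹ = N·m·(s·A)⁻¹ = kg·m²·s⁻³·A⁻¹
  (4) V·s·A⁻¹ = J·C⁻¹·s·A⁻¹ = kg·m²·s⁻²·A⁻²
Only (2) matches kg·m²·s⁻²·A⁻¹.

(2)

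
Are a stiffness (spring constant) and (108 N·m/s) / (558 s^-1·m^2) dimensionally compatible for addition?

Yes

Dimensions:
  a stiffness (spring constant):  [stiffness (spring constant)] = kg·s⁻²
  (108 N·m/s) / (558 s^-1·m^2):  [kg·m²·s⁻³] / [m²·s⁻¹] = kg·s⁻²
Both are kg·s⁻², so they have the same dimensions and can be added.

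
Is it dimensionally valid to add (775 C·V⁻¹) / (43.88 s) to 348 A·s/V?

Expand each in SI base units:
  (775 C·V⁻¹) / (43.88 s):  [kg⁻¹·m⁻²·s⁴·A²] / [s] = kg⁻¹·m⁻²·s³·A²
  348 A·s/V:  A·s·V⁻¹ = A·s·(J·C⁻¹)⁻¹ = kg⁻¹·m⁻²·s⁴·A²
kg⁻¹·m⁻²·s³·A² ≠ kg⁻¹·m⁻²·s⁴·A², so they cannot be added.

No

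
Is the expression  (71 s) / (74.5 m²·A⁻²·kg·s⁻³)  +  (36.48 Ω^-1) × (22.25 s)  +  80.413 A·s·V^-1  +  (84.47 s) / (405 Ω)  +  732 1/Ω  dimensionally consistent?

In SI base units:
  (71 s) / (74.5 m²·A⁻²·kg·s⁻³):  [s] / [kg·m²·s⁻³·A⁻²] = kg⁻¹·m⁻²·s⁴·A²
  (36.48 Ω^-1) × (22.25 s):  [kg⁻¹·m⁻²·s³·A²] · [s] = kg⁻¹·m⁻²·s⁴·A²
  80.413 A·s·V^-1:  A·s·V⁻¹ = A·s·(J·C⁻¹)⁻¹ = kg⁻¹·m⁻²·s⁴·A²
  (84.47 s) / (405 Ω):  [s] / [kg·m²·s⁻³·A⁻²] = kg⁻¹·m⁻²·s⁴·A²
  732 1/Ω:  Ω⁻¹ = (V·A⁻¹)⁻¹ = kg⁻¹·m⁻²·s³·A²
The terms do not share a single dimension (kg⁻¹·m⁻²·s³·A² vs kg⁻¹·m⁻²·s⁴·A²).

No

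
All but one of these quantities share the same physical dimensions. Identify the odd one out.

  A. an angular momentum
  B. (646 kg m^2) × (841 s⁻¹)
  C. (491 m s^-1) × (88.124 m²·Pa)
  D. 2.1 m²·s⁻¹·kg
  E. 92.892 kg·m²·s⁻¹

Expand each in SI base units:
  A. [angular momentum] = kg·m²·s⁻¹
  B. [kg·m²] · [s⁻¹] = kg·m²·s⁻¹
  C. [m·s⁻¹] · [kg·m·s⁻²] = kg·m²·s⁻³
  D. kg·m²·s⁻¹
  E. kg·m²·s⁻¹
All reduce to kg·m²·s⁻¹ except C., which is kg·m²·s⁻³.

C.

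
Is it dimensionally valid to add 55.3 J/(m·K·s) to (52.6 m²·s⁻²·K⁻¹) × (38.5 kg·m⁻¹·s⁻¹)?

Yes

Work out the base dimensions of each:
  55.3 J/(m·K·s):  J·s⁻¹·m⁻¹·K⁻¹ = N·m·s⁻¹·m⁻¹·K⁻¹ = kg·m·s⁻³·K⁻¹
  (52.6 m²·s⁻²·K⁻¹) × (38.5 kg·m⁻¹·s⁻¹):  [m²·s⁻²·K⁻¹] · [kg·m⁻¹·s⁻¹] = kg·m·s⁻³·K⁻¹
Both are kg·m·s⁻³·K⁻¹, so they have the same dimensions and can be added.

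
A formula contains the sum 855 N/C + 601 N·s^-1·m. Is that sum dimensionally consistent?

No

Reduce each to base SI dimensions:
  855 N/C:  N·C⁻¹ = kg·m·s⁻²·(s·A)⁻¹ = kg·m·s⁻³·A⁻¹
  601 N·s^-1·m:  N·m·s⁻¹ = kg·m·s⁻²·m·s⁻¹ = kg·m²·s⁻³
kg·m·s⁻³·A⁻¹ ≠ kg·m²·s⁻³, so they cannot be added.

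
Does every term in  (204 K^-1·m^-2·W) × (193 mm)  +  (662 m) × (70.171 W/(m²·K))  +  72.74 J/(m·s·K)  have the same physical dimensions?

Yes

Work out the base dimensions of each:
  (204 K^-1·m^-2·W) × (193 mm):  [kg·s⁻³·K⁻¹] · [m] = kg·m·s⁻³·K⁻¹
  (662 m) × (70.171 W/(m²·K)):  [m] · [kg·s⁻³·K⁻¹] = kg·m·s⁻³·K⁻¹
  72.74 J/(m·s·K):  J·s⁻¹·m⁻¹·K⁻¹ = N·m·s⁻¹·m⁻¹·K⁻¹ = kg·m·s⁻³·K⁻¹
Every term reduces to kg·m·s⁻³·K⁻¹.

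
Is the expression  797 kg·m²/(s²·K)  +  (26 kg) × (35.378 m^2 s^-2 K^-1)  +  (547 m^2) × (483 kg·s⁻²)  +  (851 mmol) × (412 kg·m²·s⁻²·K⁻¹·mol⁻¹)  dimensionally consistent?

Expand each in SI base units:
  797 kg·m²/(s²·K):  kg·m²·s⁻²·K⁻¹
  (26 kg) × (35.378 m^2 s^-2 K^-1):  [kg] · [m²·s⁻²·K⁻¹] = kg·m²·s⁻²·K⁻¹
  (547 m^2) × (483 kg·s⁻²):  [m²] · [kg·s⁻²] = kg·m²·s⁻²
  (851 mmol) × (412 kg·m²·s⁻²·K⁻¹·mol⁻¹):  [mol] · [kg·m²·s⁻²·K⁻¹·mol⁻¹] = kg·m²·s⁻²·K⁻¹
The terms do not share a single dimension (kg·m²·s⁻² vs kg·m²·s⁻²·K⁻¹).

No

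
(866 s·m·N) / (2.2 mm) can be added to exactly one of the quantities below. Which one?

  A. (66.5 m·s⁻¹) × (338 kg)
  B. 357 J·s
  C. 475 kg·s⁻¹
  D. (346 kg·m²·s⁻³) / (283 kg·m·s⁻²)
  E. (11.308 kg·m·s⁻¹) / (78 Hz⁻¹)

Reference: [kg·m²·s⁻¹] / [m] = kg·m·s⁻¹.
Each option:
  A. [m·s⁻¹] · [kg] = kg·m·s⁻¹  ← same
  B. J·s = N·m·s = kg·m²·s⁻¹
  C. kg·s⁻¹
  D. [kg·m²·s⁻³] / [kg·m·s⁻²] = m·s⁻¹
  E. [kg·m·s⁻¹] / [s] = kg·m·s⁻²
Only A. matches kg·m·s⁻¹.

A.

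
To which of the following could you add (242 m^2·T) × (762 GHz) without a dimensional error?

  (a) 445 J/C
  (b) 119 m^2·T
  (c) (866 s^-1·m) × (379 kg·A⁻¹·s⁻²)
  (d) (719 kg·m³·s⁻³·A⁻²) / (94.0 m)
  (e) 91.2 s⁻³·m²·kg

Reference: [kg·m²·s⁻²·A⁻¹] · [s⁻¹] = kg·m²·s⁻³·A⁻¹.
Each option:
  (a) J·C⁻¹ = N·m·(s·A)⁻¹ = kg·m²·s⁻³·A⁻¹  ← same
  (b) T·m² = Wb·m⁻²·m² = kg·m²·s⁻²·A⁻¹
  (c) [m·s⁻¹] · [kg·s⁻²·A⁻¹] = kg·m·s⁻³·A⁻¹
  (d) [kg·m³·s⁻³·A⁻²] / [m] = kg·m²·s⁻³·A⁻²
  (e) kg·m²·s⁻³
Only (a) matches kg·m²·s⁻³·A⁻¹.

(a)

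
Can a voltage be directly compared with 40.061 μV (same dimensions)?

Yes

Expand each in SI base units:
  a voltage:  [voltage] = kg·m²·s⁻³·A⁻¹
  40.061 μV:  V = J·C⁻¹ = kg·m²·s⁻³·A⁻¹
Both are kg·m²·s⁻³·A⁻¹, so they have the same dimensions and can be added.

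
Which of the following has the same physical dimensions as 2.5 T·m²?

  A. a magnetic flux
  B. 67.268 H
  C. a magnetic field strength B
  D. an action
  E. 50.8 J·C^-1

Reference: T·m² = Wb·m⁻²·m² = kg·m²·s⁻²·A⁻¹.
Each option:
  A. [magnetic flux] = kg·m²·s⁻²·A⁻¹  ← same
  B. H = V·s·A⁻¹ = kg·m²·s⁻²·A⁻²
  C. [magnetic field strength B] = kg·s⁻²·A⁻¹
  D. [action] = kg·m²·s⁻¹
  E. J·C⁻¹ = N·m·(s·A)⁻¹ = kg·m²·s⁻³·A⁻¹
Only A. matches kg·m²·s⁻²·A⁻¹.

A.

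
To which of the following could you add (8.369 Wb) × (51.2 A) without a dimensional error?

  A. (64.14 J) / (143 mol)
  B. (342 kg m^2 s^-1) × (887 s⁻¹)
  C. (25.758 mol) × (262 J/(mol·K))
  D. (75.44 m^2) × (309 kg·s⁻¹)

B.

Reference: [kg·m²·s⁻²·A⁻¹] · [A] = kg·m²·s⁻².
Each option:
  A. [kg·m²·s⁻²] / [mol] = kg·m²·s⁻²·mol⁻¹
  B. [kg·m²·s⁻¹] · [s⁻¹] = kg·m²·s⁻²  ← same
  C. [mol] · [kg·m²·s⁻²·K⁻¹·mol⁻¹] = kg·m²·s⁻²·K⁻¹
  D. [m²] · [kg·s⁻¹] = kg·m²·s⁻¹
Only B. matches kg·m²·s⁻².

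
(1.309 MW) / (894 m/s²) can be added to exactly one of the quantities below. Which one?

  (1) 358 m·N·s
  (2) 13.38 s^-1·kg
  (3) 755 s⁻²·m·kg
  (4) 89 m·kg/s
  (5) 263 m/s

Reference: [kg·m²·s⁻³] / [m·s⁻²] = kg·m·s⁻¹.
Each option:
  (1) N·m·s = kg·m·s⁻²·m·s = kg·m²·s⁻¹
  (2) kg·s⁻¹
  (3) kg·m·s⁻²
  (4) kg·m·s⁻¹  ← same
  (5) m·s⁻¹
Only (4) matches kg·m·s⁻¹.

(4)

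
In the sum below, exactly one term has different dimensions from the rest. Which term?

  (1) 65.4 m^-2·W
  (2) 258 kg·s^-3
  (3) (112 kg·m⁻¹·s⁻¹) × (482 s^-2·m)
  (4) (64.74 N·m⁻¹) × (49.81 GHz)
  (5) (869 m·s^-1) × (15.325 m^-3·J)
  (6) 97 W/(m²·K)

(6)

Dimensions:
  (1) W·m⁻² = J·s⁻¹·m⁻² = kg·s⁻³
  (2) kg·s⁻³
  (3) [kg·m⁻¹·s⁻¹] · [m·s⁻²] = kg·s⁻³
  (4) [kg·s⁻²] · [s⁻¹] = kg·s⁻³
  (5) [m·s⁻¹] · [kg·m⁻¹·s⁻²] = kg·s⁻³
  (6) W·m⁻²·K⁻¹ = J·s⁻¹·m⁻²·K⁻¹ = kg·s⁻³·K⁻¹
All reduce to kg·s⁻³ except (6), which is kg·s⁻³·K⁻¹.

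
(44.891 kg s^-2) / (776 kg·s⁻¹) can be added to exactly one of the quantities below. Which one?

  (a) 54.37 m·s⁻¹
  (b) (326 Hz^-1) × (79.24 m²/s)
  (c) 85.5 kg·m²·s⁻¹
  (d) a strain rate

(d)

Reference: [kg·s⁻²] / [kg·s⁻¹] = s⁻¹.
Each option:
  (a) m·s⁻¹
  (b) [s] · [m²·s⁻¹] = m²
  (c) kg·m²·s⁻¹
  (d) [strain rate] = s⁻¹  ← same
Only (d) matches s⁻¹.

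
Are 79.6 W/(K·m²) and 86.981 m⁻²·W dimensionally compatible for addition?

No

Reduce each to base SI dimensions:
  79.6 W/(K·m²):  W·m⁻²·K⁻¹ = J·s⁻¹·m⁻²·K⁻¹ = kg·s⁻³·K⁻¹
  86.981 m⁻²·W:  W·m⁻² = J·s⁻¹·m⁻² = kg·s⁻³
kg·s⁻³·K⁻¹ ≠ kg·s⁻³, so they cannot be added.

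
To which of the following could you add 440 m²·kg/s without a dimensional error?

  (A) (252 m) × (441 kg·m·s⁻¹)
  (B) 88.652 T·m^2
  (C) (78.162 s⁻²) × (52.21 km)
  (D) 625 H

(A)

Reference: kg·m²·s⁻¹.
Each option:
  (A) [m] · [kg·m·s⁻¹] = kg·m²·s⁻¹  ← same
  (B) T·m² = Wb·m⁻²·m² = kg·m²·s⁻²·A⁻¹
  (C) [s⁻²] · [m] = m·s⁻²
  (D) H = V·s·A⁻¹ = kg·m²·s⁻²·A⁻²
Only (A) matches kg·m²·s⁻¹.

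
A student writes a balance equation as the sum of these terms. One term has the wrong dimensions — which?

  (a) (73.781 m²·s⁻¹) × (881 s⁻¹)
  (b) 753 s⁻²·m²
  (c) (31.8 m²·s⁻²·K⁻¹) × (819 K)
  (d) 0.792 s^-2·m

(d)

In SI base units:
  (a) [m²·s⁻¹] · [s⁻¹] = m²·s⁻²
  (b) m²·s⁻²
  (c) [m²·s⁻²·K⁻¹] · [K] = m²·s⁻²
  (d) m·s⁻²
All reduce to m²·s⁻² except (d), which is m·s⁻².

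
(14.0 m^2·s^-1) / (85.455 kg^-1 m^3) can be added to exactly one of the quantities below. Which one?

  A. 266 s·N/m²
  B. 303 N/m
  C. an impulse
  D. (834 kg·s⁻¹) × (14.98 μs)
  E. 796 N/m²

Reference: [m²·s⁻¹] / [kg⁻¹·m³] = kg·m⁻¹·s⁻¹.
Each option:
  A. N·s·m⁻² = kg·m·s⁻²·s·m⁻² = kg·m⁻¹·s⁻¹  ← same
  B. N·m⁻¹ = kg·m·s⁻²·m⁻¹ = kg·s⁻²
  C. [impulse] = kg·m·s⁻¹
  D. [kg·s⁻¹] · [s] = kg
  E. N·m⁻² = kg·m·s⁻²·m⁻² = kg·m⁻¹·s⁻²
Only A. matches kg·m⁻¹·s⁻¹.

A.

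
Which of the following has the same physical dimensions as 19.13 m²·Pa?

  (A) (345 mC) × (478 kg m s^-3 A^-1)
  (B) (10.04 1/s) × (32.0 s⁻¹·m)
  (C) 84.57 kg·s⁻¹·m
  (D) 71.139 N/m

(A)

Reference: Pa·m² = N·m⁻²·m² = kg·m·s⁻².
Each option:
  (A) [s·A] · [kg·m·s⁻³·A⁻¹] = kg·m·s⁻²  ← same
  (B) [s⁻¹] · [m·s⁻¹] = m·s⁻²
  (C) kg·m·s⁻¹
  (D) N·m⁻¹ = kg·m·s⁻²·m⁻¹ = kg·s⁻²
Only (A) matches kg·m·s⁻².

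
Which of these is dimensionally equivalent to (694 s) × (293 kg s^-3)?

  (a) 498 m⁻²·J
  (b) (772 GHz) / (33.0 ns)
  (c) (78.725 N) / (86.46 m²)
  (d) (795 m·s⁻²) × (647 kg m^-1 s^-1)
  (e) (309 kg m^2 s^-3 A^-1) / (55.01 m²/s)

(a)

Reference: [s] · [kg·s⁻³] = kg·s⁻².
Each option:
  (a) J·m⁻² = N·m·m⁻² = kg·s⁻²  ← same
  (b) [s⁻¹] / [s] = s⁻²
  (c) [kg·m·s⁻²] / [m²] = kg·m⁻¹·s⁻²
  (d) [m·s⁻²] · [kg·m⁻¹·s⁻¹] = kg·s⁻³
  (e) [kg·m²·s⁻³·A⁻¹] / [m²·s⁻¹] = kg·s⁻²·A⁻¹
Only (a) matches kg·s⁻².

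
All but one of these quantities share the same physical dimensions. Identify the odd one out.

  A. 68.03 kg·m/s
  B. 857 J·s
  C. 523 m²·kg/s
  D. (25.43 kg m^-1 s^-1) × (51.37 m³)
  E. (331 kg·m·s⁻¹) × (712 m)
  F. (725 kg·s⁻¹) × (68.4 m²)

Expand each in SI base units:
  A. kg·m·s⁻¹
  B. J·s = N·m·s = kg·m²·s⁻¹
  C. kg·m²·s⁻¹
  D. [kg·m⁻¹·s⁻¹] · [m³] = kg·m²·s⁻¹
  E. [kg·m·s⁻¹] · [m] = kg·m²·s⁻¹
  F. [kg·s⁻¹] · [m²] = kg·m²·s⁻¹
All reduce to kg·m²·s⁻¹ except A., which is kg·m·s⁻¹.

A.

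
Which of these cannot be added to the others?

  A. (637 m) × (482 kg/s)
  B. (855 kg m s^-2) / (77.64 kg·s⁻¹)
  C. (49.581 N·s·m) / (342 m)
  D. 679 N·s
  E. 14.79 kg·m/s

Reduce each to base SI dimensions:
  A. [m] · [kg·s⁻¹] = kg·m·s⁻¹
  B. [kg·m·s⁻²] / [kg·s⁻¹] = m·s⁻¹
  C. [kg·m²·s⁻¹] / [m] = kg·m·s⁻¹
  D. N·s = kg·m·s⁻²·s = kg·m·s⁻¹
  E. kg·m·s⁻¹
All reduce to kg·m·s⁻¹ except B., which is m·s⁻¹.

B.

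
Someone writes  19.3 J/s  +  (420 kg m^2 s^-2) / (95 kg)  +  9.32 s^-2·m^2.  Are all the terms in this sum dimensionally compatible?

Dimensions:
  19.3 J/s:  J·s⁻¹ = N·m·s⁻¹ = kg·m²·s⁻³
  (420 kg m^2 s^-2) / (95 kg):  [kg·m²·s⁻²] / [kg] = m²·s⁻²
  9.32 s^-2·m^2:  m²·s⁻²
The terms do not share a single dimension (kg·m²·s⁻³ vs m²·s⁻²).

No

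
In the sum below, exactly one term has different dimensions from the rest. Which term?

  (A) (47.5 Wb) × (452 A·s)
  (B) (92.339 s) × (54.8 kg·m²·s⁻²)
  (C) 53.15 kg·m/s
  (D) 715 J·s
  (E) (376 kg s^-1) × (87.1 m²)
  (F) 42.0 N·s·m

Dimensions:
  (A) [kg·m²·s⁻²·A⁻¹] · [s·A] = kg·m²·s⁻¹
  (B) [s] · [kg·m²·s⁻²] = kg·m²·s⁻¹
  (C) kg·m·s⁻¹
  (D) J·s = N·m·s = kg·m²·s⁻¹
  (E) [kg·s⁻¹] · [m²] = kg·m²·s⁻¹
  (F) N·m·s = kg·m·s⁻²·m·s = kg·m²·s⁻¹
All reduce to kg·m²·s⁻¹ except (C), which is kg·m·s⁻¹.

(C)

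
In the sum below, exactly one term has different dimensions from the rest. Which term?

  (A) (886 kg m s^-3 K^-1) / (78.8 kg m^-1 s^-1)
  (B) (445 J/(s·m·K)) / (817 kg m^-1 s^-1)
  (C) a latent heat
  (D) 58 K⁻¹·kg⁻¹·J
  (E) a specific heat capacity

(C)

Expand each in SI base units:
  (A) [kg·m·s⁻³·K⁻¹] / [kg·m⁻¹·s⁻¹] = m²·s⁻²·K⁻¹
  (B) [kg·m·s⁻³·K⁻¹] / [kg·m⁻¹·s⁻¹] = m²·s⁻²·K⁻¹
  (C) [latent heat] = m²·s⁻²
  (D) J·kg⁻¹·K⁻¹ = N·m·kg⁻¹·K⁻¹ = m²·s⁻²·K⁻¹
  (E) [specific heat capacity] = m²·s⁻²·K⁻¹
All reduce to m²·s⁻²·K⁻¹ except (C), which is m²·s⁻².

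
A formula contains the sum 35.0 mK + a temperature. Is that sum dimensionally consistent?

Work out the base dimensions of each:
  35.0 mK:  K
  a temperature:  [temperature] = K
Both are K, so they have the same dimensions and can be added.

Yes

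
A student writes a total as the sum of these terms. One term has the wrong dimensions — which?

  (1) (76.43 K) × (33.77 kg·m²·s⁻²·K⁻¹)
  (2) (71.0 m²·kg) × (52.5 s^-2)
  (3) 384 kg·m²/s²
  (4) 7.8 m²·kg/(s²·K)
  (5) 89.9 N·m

Dimensions:
  (1) [K] · [kg·m²·s⁻²·K⁻¹] = kg·m²·s⁻²
  (2) [kg·m²] · [s⁻²] = kg·m²·s⁻²
  (3) kg·m²·s⁻²
  (4) kg·m²·s⁻²·K⁻¹
  (5) N·m = kg·m·s⁻²·m = kg·m²·s⁻²
All reduce to kg·m²·s⁻² except (4), which is kg·m²·s⁻²·K⁻¹.

(4)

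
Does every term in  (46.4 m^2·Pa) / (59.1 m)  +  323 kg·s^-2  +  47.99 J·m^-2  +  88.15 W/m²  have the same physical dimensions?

No

Expand each in SI base units:
  (46.4 m^2·Pa) / (59.1 m):  [kg·m·s⁻²] / [m] = kg·s⁻²
  323 kg·s^-2:  kg·s⁻²
  47.99 J·m^-2:  J·m⁻² = N·m·m⁻² = kg·s⁻²
  88.15 W/m²:  W·m⁻² = J·s⁻¹·m⁻² = kg·s⁻³
The terms do not share a single dimension (kg·s⁻² vs kg·s⁻³).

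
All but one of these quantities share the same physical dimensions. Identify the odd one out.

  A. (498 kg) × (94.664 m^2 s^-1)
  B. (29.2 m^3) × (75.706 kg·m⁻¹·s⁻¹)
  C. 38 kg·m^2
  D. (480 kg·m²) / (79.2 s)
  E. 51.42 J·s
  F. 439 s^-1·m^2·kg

Reduce each to base SI dimensions:
  A. [kg] · [m²·s⁻¹] = kg·m²·s⁻¹
  B. [m³] · [kg·m⁻¹·s⁻¹] = kg·m²·s⁻¹
  C. kg·m²
  D. [kg·m²] / [s] = kg·m²·s⁻¹
  E. J·s = N·m·s = kg·m²·s⁻¹
  F. kg·m²·s⁻¹
All reduce to kg·m²·s⁻¹ except C., which is kg·m².

C.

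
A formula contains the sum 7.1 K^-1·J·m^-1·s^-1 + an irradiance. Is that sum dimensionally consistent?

No

Dimensions:
  7.1 K^-1·J·m^-1·s^-1:  J·s⁻¹·m⁻¹·K⁻¹ = N·m·s⁻¹·m⁻¹·K⁻¹ = kg·m·s⁻³·K⁻¹
  an irradiance:  [irradiance] = kg·s⁻³
kg·m·s⁻³·K⁻¹ ≠ kg·s⁻³, so they cannot be added.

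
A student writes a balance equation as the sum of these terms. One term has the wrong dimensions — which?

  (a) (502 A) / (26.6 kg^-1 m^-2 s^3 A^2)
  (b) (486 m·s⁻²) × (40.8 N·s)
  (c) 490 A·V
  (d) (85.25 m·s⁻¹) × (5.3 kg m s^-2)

(a)

In SI base units:
  (a) [A] / [kg⁻¹·m⁻²·s³·A²] = kg·m²·s⁻³·A⁻¹
  (b) [m·s⁻²] · [kg·m·s⁻¹] = kg·m²·s⁻³
  (c) V·A = J·C⁻¹·A = kg·m²·s⁻³
  (d) [m·s⁻¹] · [kg·m·s⁻²] = kg·m²·s⁻³
All reduce to kg·m²·s⁻³ except (a), which is kg·m²·s⁻³·A⁻¹.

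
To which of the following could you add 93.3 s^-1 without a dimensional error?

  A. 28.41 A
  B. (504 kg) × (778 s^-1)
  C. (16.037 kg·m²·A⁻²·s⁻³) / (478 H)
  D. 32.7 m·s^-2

Reference: s⁻¹.
Each option:
  A. A
  B. [kg] · [s⁻¹] = kg·s⁻¹
  C. [kg·m²·s⁻³·A⁻²] / [kg·m²·s⁻²·A⁻²] = s⁻¹  ← same
  D. m·s⁻²
Only C. matches s⁻¹.

C.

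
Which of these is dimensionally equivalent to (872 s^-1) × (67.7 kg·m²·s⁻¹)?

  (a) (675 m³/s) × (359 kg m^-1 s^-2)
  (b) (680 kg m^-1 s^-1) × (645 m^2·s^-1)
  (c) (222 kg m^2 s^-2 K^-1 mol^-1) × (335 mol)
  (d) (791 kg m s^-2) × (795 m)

Reference: [s⁻¹] · [kg·m²·s⁻¹] = kg·m²·s⁻².
Each option:
  (a) [m³·s⁻¹] · [kg·m⁻¹·s⁻²] = kg·m²·s⁻³
  (b) [kg·m⁻¹·s⁻¹] · [m²·s⁻¹] = kg·m·s⁻²
  (c) [kg·m²·s⁻²·K⁻¹·mol⁻¹] · [mol] = kg·m²·s⁻²·K⁻¹
  (d) [kg·m·s⁻²] · [m] = kg·m²·s⁻²  ← same
Only (d) matches kg·m²·s⁻².

(d)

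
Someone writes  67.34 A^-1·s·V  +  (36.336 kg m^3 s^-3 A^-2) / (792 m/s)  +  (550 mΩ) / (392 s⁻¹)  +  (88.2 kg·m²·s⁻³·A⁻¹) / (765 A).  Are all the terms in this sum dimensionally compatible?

No

Dimensions:
  67.34 A^-1·s·V:  V·s·A⁻¹ = J·C⁻¹·s·A⁻¹ = kg·m²·s⁻²·A⁻²
  (36.336 kg m^3 s^-3 A^-2) / (792 m/s):  [kg·m³·s⁻³·A⁻²] / [m·s⁻¹] = kg·m²·s⁻²·A⁻²
  (550 mΩ) / (392 s⁻¹):  [kg·m²·s⁻³·A⁻²] / [s⁻¹] = kg·m²·s⁻²·A⁻²
  (88.2 kg·m²·s⁻³·A⁻¹) / (765 A):  [kg·m²·s⁻³·A⁻¹] / [A] = kg·m²·s⁻³·A⁻²
The terms do not share a single dimension (kg·m²·s⁻²·A⁻² vs kg·m²·s⁻³·A⁻²).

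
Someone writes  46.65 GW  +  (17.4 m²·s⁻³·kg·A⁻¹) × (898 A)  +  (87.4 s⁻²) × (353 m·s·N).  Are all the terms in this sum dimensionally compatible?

Yes

Expand each in SI base units:
  46.65 GW:  W = J·s⁻¹ = kg·m²·s⁻³
  (17.4 m²·s⁻³·kg·A⁻¹) × (898 A):  [kg·m²·s⁻³·A⁻¹] · [A] = kg·m²·s⁻³
  (87.4 s⁻²) × (353 m·s·N):  [s⁻²] · [kg·m²·s⁻¹] = kg·m²·s⁻³
Every term reduces to kg·m²·s⁻³.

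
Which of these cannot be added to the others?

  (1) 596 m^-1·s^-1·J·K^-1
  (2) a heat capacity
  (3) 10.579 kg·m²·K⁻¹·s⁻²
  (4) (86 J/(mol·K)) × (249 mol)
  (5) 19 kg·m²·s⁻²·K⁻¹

(1)

Dimensions:
  (1) J·s⁻¹·m⁻¹·K⁻¹ = N·m·s⁻¹·m⁻¹·K⁻¹ = kg·m·s⁻³·K⁻¹
  (2) [heat capacity] = kg·m²·s⁻²·K⁻¹
  (3) kg·m²·s⁻²·K⁻¹
  (4) [kg·m²·s⁻²·K⁻¹·mol⁻¹] · [mol] = kg·m²·s⁻²·K⁻¹
  (5) kg·m²·s⁻²·K⁻¹
All reduce to kg·m²·s⁻²·K⁻¹ except (1), which is kg·m·s⁻³·K⁻¹.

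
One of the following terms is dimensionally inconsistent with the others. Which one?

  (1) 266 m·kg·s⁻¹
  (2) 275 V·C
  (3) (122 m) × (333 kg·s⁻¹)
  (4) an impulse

Work out the base dimensions of each:
  (1) kg·m·s⁻¹
  (2) C·V = s·A·J·C⁻¹ = kg·m²·s⁻²
  (3) [m] · [kg·s⁻¹] = kg·m·s⁻¹
  (4) [impulse] = kg·m·s⁻¹
All reduce to kg·m·s⁻¹ except (2), which is kg·m²·s⁻².

(2)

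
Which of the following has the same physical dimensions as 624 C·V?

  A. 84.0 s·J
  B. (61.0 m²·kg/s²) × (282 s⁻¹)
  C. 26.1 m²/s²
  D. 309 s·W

Reference: C·V = s·A·J·C⁻¹ = kg·m²·s⁻².
Each option:
  A. J·s = N·m·s = kg·m²·s⁻¹
  B. [kg·m²·s⁻²] · [s⁻¹] = kg·m²·s⁻³
  C. m²·s⁻²
  D. W·s = J·s⁻¹·s = kg·m²·s⁻²  ← same
Only D. matches kg·m²·s⁻².

D.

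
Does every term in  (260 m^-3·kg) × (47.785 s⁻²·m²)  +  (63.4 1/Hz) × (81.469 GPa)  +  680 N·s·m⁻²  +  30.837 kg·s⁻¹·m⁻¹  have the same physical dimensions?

No

In SI base units:
  (260 m^-3·kg) × (47.785 s⁻²·m²):  [kg·m⁻³] · [m²·s⁻²] = kg·m⁻¹·s⁻²
  (63.4 1/Hz) × (81.469 GPa):  [s] · [kg·m⁻¹·s⁻²] = kg·m⁻¹·s⁻¹
  680 N·s·m⁻²:  N·s·m⁻² = kg·m·s⁻²·s·m⁻² = kg·m⁻¹·s⁻¹
  30.837 kg·s⁻¹·m⁻¹:  kg·m⁻¹·s⁻¹
The terms do not share a single dimension (kg·m⁻¹·s⁻² vs kg·m⁻¹·s⁻¹).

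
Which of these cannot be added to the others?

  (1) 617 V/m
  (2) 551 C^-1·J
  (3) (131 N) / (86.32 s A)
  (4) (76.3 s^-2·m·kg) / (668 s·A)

Expand each in SI base units:
  (1) V·m⁻¹ = J·C⁻¹·m⁻¹ = kg·m·s⁻³·A⁻¹
  (2) J·C⁻¹ = N·m·(s·A)⁻¹ = kg·m²·s⁻³·A⁻¹
  (3) [kg·m·s⁻²] / [s·A] = kg·m·s⁻³·A⁻¹
  (4) [kg·m·s⁻²] / [s·A] = kg·m·s⁻³·A⁻¹
All reduce to kg·m·s⁻³·A⁻¹ except (2), which is kg·m²·s⁻³·A⁻¹.

(2)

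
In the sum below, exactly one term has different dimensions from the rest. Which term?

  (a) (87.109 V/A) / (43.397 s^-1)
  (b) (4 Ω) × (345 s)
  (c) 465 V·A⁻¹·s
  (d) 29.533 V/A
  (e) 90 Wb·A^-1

(d)

In SI base units:
  (a) [kg·m²·s⁻³·A⁻²] / [s⁻¹] = kg·m²·s⁻²·A⁻²
  (b) [kg·m²·s⁻³·A⁻²] · [s] = kg·m²·s⁻²·A⁻²
  (c) V·s·A⁻¹ = J·C⁻¹·s·A⁻¹ = kg·m²·s⁻²·A⁻²
  (d) V·A⁻¹ = J·C⁻¹·A⁻¹ = kg·m²·s⁻³·A⁻²
  (e) Wb·A⁻¹ = V·s·A⁻¹ = kg·m²·s⁻²·A⁻²
All reduce to kg·m²·s⁻²·A⁻² except (d), which is kg·m²·s⁻³·A⁻².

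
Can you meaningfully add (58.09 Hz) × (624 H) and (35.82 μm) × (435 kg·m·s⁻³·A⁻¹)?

No

Work out the base dimensions of each:
  (58.09 Hz) × (624 H):  [s⁻¹] · [kg·m²·s⁻²·A⁻²] = kg·m²·s⁻³·A⁻²
  (35.82 μm) × (435 kg·m·s⁻³·A⁻¹):  [m] · [kg·m·s⁻³·A⁻¹] = kg·m²·s⁻³·A⁻¹
kg·m²·s⁻³·A⁻² ≠ kg·m²·s⁻³·A⁻¹, so they cannot be added.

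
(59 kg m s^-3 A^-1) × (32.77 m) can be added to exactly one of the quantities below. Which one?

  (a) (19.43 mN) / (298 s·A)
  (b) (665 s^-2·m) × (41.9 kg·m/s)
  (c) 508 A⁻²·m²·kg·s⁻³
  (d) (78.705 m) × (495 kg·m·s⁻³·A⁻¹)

(d)

Reference: [kg·m·s⁻³·A⁻¹] · [m] = kg·m²·s⁻³·A⁻¹.
Each option:
  (a) [kg·m·s⁻²] / [s·A] = kg·m·s⁻³·A⁻¹
  (b) [m·s⁻²] · [kg·m·s⁻¹] = kg·m²·s⁻³
  (c) kg·m²·s⁻³·A⁻²
  (d) [m] · [kg·m·s⁻³·A⁻¹] = kg·m²·s⁻³·A⁻¹  ← same
Only (d) matches kg·m²·s⁻³·A⁻¹.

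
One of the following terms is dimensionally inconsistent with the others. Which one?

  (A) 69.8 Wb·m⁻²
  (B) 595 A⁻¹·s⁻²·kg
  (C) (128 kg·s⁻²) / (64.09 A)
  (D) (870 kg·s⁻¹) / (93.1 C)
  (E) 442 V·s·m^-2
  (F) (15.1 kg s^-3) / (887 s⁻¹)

Dimensions:
  (A) Wb·m⁻² = V·s·m⁻² = kg·s⁻²·A⁻¹
  (B) kg·s⁻²·A⁻¹
  (C) [kg·s⁻²] / [A] = kg·s⁻²·A⁻¹
  (D) [kg·s⁻¹] / [s·A] = kg·s⁻²·A⁻¹
  (E) V·s·m⁻² = J·C⁻¹·s·m⁻² = kg·s⁻²·A⁻¹
  (F) [kg·s⁻³] / [s⁻¹] = kg·s⁻²
All reduce to kg·s⁻²·A⁻¹ except (F), which is kg·s⁻².

(F)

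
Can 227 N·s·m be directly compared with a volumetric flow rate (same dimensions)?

No

Dimensions:
  227 N·s·m:  N·m·s = kg·m·s⁻²·m·s = kg·m²·s⁻¹
  a volumetric flow rate:  [volumetric flow rate] = m³·s⁻¹
kg·m²·s⁻¹ ≠ m³·s⁻¹, so they cannot be added.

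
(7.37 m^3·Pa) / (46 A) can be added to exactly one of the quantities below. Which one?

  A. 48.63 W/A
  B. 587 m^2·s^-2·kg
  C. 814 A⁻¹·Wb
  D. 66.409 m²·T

Reference: [kg·m²·s⁻²] / [A] = kg·m²·s⁻²·A⁻¹.
Each option:
  A. W·A⁻¹ = J·s⁻¹·A⁻¹ = kg·m²·s⁻³·A⁻¹
  B. kg·m²·s⁻²
  C. Wb·A⁻¹ = V·s·A⁻¹ = kg·m²·s⁻²·A⁻²
  D. T·m² = Wb·m⁻²·m² = kg·m²·s⁻²·A⁻¹  ← same
Only D. matches kg·m²·s⁻²·A⁻¹.

D.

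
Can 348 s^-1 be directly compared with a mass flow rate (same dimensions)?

No

Dimensions:
  348 s^-1:  s⁻¹
  a mass flow rate:  [mass flow rate] = kg·s⁻¹
s⁻¹ ≠ kg·s⁻¹, so they cannot be added.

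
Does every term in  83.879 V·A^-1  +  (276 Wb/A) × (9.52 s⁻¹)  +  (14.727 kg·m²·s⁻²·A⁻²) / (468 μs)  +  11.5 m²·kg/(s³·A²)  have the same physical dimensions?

Yes

Expand each in SI base units:
  83.879 V·A^-1:  V·A⁻¹ = J·C⁻¹·A⁻¹ = kg·m²·s⁻³·A⁻²
  (276 Wb/A) × (9.52 s⁻¹):  [kg·m²·s⁻²·A⁻²] · [s⁻¹] = kg·m²·s⁻³·A⁻²
  (14.727 kg·m²·s⁻²·A⁻²) / (468 μs):  [kg·m²·s⁻²·A⁻²] / [s] = kg·m²·s⁻³·A⁻²
  11.5 m²·kg/(s³·A²):  kg·m²·s⁻³·A⁻²
Every term reduces to kg·m²·s⁻³·A⁻².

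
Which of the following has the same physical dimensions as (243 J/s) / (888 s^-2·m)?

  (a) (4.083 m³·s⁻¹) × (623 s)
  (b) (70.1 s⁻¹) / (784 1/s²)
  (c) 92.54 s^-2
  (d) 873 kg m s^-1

Reference: [kg·m²·s⁻³] / [m·s⁻²] = kg·m·s⁻¹.
Each option:
  (a) [m³·s⁻¹] · [s] = m³
  (b) [s⁻¹] / [s⁻²] = s
  (c) s⁻²
  (d) kg·m·s⁻¹  ← same
Only (d) matches kg·m·s⁻¹.

(d)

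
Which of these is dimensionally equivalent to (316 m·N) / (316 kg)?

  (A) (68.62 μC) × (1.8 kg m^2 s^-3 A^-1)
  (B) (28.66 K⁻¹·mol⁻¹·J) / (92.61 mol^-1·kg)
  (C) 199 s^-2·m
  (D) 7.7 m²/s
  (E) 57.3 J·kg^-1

(E)

Reference: [kg·m²·s⁻²] / [kg] = m²·s⁻².
Each option:
  (A) [s·A] · [kg·m²·s⁻³·A⁻¹] = kg·m²·s⁻²
  (B) [kg·m²·s⁻²·K⁻¹·mol⁻¹] / [kg·mol⁻¹] = m²·s⁻²·K⁻¹
  (C) m·s⁻²
  (D) m²·s⁻¹
  (E) J·kg⁻¹ = N·m·kg⁻¹ = m²·s⁻²  ← same
Only (E) matches m²·s⁻².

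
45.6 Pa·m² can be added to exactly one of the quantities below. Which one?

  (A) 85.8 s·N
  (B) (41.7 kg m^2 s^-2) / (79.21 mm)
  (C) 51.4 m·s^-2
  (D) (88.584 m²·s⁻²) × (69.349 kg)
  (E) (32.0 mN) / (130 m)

(B)

Reference: Pa·m² = N·m⁻²·m² = kg·m·s⁻².
Each option:
  (A) N·s = kg·m·s⁻²·s = kg·m·s⁻¹
  (B) [kg·m²·s⁻²] / [m] = kg·m·s⁻²  ← same
  (C) m·s⁻²
  (D) [m²·s⁻²] · [kg] = kg·m²·s⁻²
  (E) [kg·m·s⁻²] / [m] = kg·s⁻²
Only (B) matches kg·m·s⁻².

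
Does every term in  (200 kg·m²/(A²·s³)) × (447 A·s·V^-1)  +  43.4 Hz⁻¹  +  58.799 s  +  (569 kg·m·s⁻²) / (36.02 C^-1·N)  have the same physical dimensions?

Expand each in SI base units:
  (200 kg·m²/(A²·s³)) × (447 A·s·V^-1):  [kg·m²·s⁻³·A⁻²] · [kg⁻¹·m⁻²·s⁴·A²] = s
  43.4 Hz⁻¹:  Hz⁻¹ = (s⁻¹)⁻¹ = s
  58.799 s:  s
  (569 kg·m·s⁻²) / (36.02 C^-1·N):  [kg·m·s⁻²] / [kg·m·s⁻³·A⁻¹] = s·A
The terms do not share a single dimension (s vs s·A).

No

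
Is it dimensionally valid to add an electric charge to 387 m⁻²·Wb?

Dimensions:
  an electric charge:  [electric charge] = s·A
  387 m⁻²·Wb:  Wb·m⁻² = V·s·m⁻² = kg·s⁻²·A⁻¹
s·A ≠ kg·s⁻²·A⁻¹, so they cannot be added.

No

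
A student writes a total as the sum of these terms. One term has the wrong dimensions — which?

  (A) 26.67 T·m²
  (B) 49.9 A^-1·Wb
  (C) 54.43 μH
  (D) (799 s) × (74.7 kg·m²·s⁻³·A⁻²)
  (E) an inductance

In SI base units:
  (A) T·m² = Wb·m⁻²·m² = kg·m²·s⁻²·A⁻¹
  (B) Wb·A⁻¹ = V·s·A⁻¹ = kg·m²·s⁻²·A⁻²
  (C) H = V·s·A⁻¹ = kg·m²·s⁻²·A⁻²
  (D) [s] · [kg·m²·s⁻³·A⁻²] = kg·m²·s⁻²·A⁻²
  (E) [inductance] = kg·m²·s⁻²·A⁻²
All reduce to kg·m²·s⁻²·A⁻² except (A), which is kg·m²·s⁻²·A⁻¹.

(A)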